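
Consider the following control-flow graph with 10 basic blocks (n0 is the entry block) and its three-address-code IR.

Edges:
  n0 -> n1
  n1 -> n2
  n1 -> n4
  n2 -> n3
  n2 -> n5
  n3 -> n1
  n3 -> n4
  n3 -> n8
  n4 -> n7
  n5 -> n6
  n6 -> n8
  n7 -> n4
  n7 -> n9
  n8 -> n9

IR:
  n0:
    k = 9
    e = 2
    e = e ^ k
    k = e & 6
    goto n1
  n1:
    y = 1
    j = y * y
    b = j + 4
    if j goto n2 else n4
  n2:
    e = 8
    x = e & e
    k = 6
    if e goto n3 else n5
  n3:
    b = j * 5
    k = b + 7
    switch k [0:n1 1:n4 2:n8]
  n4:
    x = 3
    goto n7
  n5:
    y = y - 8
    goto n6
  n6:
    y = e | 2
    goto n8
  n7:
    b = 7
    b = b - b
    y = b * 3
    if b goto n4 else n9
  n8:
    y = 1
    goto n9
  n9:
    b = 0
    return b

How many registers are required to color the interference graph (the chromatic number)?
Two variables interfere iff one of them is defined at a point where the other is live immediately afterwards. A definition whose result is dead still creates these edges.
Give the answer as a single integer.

Block summaries:
  n0 def {e,k} use ∅
  n1 def {b,j,y} use ∅
  n2 def {e,k,x} use ∅
  n3 def {b,k} use {j}
  n4 def {x} use ∅
  n5 def {y} use {y}
  n6 def {y} use {e}
  n7 def {b,y} use ∅
  n8 def {y} use ∅
  n9 def {b} use ∅

Backward fixpoint:
  live n0: ∅→∅
  live n1: ∅→{j,y}
  live n2: {j,y}→{e,j,y}
  live n3: {j}→∅
  live n4: ∅→∅
  live n5: {e,y}→{e}
  live n6: {e}→∅
  live n7: ∅→∅
  live n8: ∅→∅
  live n9: ∅→∅

Interference:
  b↔{j,y}
  e↔{j,k,x,y}
  j↔{b,e,k,x,y}
  k↔{e,j,y}
  x↔{e,j,y}
  y↔{b,e,j,k,x}

Colouring:
  lower bound: {e,j,k,y} mutually conflict ⇒ χ ≥ 4
  assign b→c2 e→c2 j→c0 k→c3 x→c3 y→c1 — no edge inside a register ⇒ χ ≤ 4
  χ = 4

Answer: 4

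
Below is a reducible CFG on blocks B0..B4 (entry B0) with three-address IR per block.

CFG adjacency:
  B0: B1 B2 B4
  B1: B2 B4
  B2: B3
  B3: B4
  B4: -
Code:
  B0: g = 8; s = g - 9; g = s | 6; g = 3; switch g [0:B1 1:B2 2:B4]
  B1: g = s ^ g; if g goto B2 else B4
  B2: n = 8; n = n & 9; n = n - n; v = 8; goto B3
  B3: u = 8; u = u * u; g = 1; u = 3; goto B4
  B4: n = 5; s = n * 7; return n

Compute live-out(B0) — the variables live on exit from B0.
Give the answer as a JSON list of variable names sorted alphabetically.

def/use:
  B0 def {g,s} use ∅
  B1 def {g} use {g,s}
  B2 def {n,v} use ∅
  B3 def {g,u} use ∅
  B4 def {n,s} use ∅

Live sets:
  live B0: ∅→{g,s}
  live B1: {g,s}→∅
  live B2: ∅→∅
  live B3: ∅→∅
  live B4: ∅→∅

live-out(B0) = ["g", "s"]

Answer: ["g", "s"]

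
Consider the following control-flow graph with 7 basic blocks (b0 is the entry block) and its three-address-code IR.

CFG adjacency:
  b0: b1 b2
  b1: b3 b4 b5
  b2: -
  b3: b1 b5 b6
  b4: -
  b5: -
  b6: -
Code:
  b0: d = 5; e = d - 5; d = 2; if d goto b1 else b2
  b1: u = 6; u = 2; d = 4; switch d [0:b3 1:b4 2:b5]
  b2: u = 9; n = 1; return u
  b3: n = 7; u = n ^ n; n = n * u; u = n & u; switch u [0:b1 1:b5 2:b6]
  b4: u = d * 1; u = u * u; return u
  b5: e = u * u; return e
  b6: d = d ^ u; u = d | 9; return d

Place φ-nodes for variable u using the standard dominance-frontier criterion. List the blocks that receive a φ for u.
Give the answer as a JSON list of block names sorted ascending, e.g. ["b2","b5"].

idom tree: b1←b0 b2←b0 b3←b1 b4←b1 b5←b1 b6←b3
Join-block Dom:
  b1: preds {b0,b3}: {b0} ∩ {b0,b1,b3} = {b0}; idom=b0
  b5: preds {b1,b3}: {b0,b1} ∩ {b0,b1,b3} = {b0,b1}; idom=b1

Frontier:
  join b1 pred b0: · stop@b0
  join b1 pred b3: b3→b1 stop@b0
  join b5 pred b1: · stop@b1
  join b5 pred b3: b3 stop@b1
  b0: DF=∅
  b1: DF={b1}
  b2: DF=∅
  b3: DF={b1,b5}
  b4: DF=∅
  b5: DF=∅
  b6: DF=∅

φ for u: defs {b1,b2,b3,b4,b6}
  DF⁺ = {b1,b5}

Answer: ["b1", "b5"]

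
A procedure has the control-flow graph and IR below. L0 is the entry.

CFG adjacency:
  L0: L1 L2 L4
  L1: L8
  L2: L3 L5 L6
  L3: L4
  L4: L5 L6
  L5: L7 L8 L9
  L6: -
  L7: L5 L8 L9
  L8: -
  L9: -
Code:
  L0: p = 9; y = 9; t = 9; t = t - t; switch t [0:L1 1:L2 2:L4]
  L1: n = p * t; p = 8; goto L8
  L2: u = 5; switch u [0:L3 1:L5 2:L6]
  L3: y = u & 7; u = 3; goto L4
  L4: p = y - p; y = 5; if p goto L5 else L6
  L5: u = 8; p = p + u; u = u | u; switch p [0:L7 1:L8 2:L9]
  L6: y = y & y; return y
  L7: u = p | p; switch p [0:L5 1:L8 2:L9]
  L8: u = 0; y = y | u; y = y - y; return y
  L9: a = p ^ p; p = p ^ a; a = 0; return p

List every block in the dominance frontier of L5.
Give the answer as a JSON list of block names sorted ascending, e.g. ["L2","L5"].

idom tree: L1←L0 L2←L0 L3←L2 L4←L0 L5←L0 L6←L0 L7←L5 L8←L0 L9←L5
Dom at joins:
  L4: preds {L0,L3}: {L0} ∩ {L0,L2,L3} = {L0}; idom=L0
  L5: preds {L2,L4,L7}: {L0,L2} ∩ {L0,L4} ∩ {L0,L5,L7} = {L0}; idom=L0
  L6: preds {L2,L4}: {L0,L2} ∩ {L0,L4} = {L0}; idom=L0
  L8: preds {L1,L5,L7}: {L0,L1} ∩ {L0,L5} ∩ {L0,L5,L7} = {L0}; idom=L0
  L9: preds {L5,L7}: {L0,L5} ∩ {L0,L5,L7} = {L0,L5}; idom=L5

DF walk-up:
  L4←L0: walk · to L0
  L4←L3: walk L3→L2 to L0
  L5←L2: walk L2 to L0
  L5←L4: walk L4 to L0
  L5←L7: walk L7→L5 to L0
  L6←L2: walk L2 to L0
  L6←L4: walk L4 to L0
  L8←L1: walk L1 to L0
  L8←L5: walk L5 to L0
  L8←L7: walk L7→L5 to L0
  L9←L5: walk · to L5
  L9←L7: walk L7 to L5
  L0: DF=∅
  L1: DF={L8}
  L2: DF={L4,L5,L6}
  L3: DF={L4}
  L4: DF={L5,L6}
  L5: DF={L5,L8}
  L6: DF=∅
  L7: DF={L5,L8,L9}
  L8: DF=∅
  L9: DF=∅

DF(L5) = ["L5", "L8"]

Answer: ["L5", "L8"]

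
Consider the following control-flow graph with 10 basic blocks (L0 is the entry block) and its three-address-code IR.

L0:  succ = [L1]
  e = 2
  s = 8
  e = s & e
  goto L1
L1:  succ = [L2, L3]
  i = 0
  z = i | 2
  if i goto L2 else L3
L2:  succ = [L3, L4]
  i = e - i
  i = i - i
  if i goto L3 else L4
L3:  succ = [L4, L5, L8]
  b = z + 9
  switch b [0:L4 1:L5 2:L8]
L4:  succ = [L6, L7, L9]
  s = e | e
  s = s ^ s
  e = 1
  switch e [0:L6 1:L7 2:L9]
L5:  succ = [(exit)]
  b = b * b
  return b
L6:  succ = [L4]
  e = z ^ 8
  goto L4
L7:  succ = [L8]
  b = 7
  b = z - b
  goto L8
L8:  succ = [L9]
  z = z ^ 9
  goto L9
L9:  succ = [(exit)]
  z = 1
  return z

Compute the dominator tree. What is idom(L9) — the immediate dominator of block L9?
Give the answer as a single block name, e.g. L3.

idom tree: L1←L0 L2←L1 L3←L1 L4←L1 L5←L3 L6←L4 L7←L4 L8←L1 L9←L1
Dom∩ at merges:
  L3: preds {L1,L2}: {L0,L1} ∩ {L0,L1,L2} = {L0,L1}; idom=L1
  L4: preds {L2,L3,L6}: {L0,L1,L2} ∩ {L0,L1,L3} ∩ {L0,L1,L4,L6} = {L0,L1}; idom=L1
  L8: preds {L3,L7}: {L0,L1,L3} ∩ {L0,L1,L4,L7} = {L0,L1}; idom=L1
  L9: preds {L4,L8}: {L0,L1,L4} ∩ {L0,L1,L8} = {L0,L1}; idom=L1

idom(L9) = L1

Answer: L1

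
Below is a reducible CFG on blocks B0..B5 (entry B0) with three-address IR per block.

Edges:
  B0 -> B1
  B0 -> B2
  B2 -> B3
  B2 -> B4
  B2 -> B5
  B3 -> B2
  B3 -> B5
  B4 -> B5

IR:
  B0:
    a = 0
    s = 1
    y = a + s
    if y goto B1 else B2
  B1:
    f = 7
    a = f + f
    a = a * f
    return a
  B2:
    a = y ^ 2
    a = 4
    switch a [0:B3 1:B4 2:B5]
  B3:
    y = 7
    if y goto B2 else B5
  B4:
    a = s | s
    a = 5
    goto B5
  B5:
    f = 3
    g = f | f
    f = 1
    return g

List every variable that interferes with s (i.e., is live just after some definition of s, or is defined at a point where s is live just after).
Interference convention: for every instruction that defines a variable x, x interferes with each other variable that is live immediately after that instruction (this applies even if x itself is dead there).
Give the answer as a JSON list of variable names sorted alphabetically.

Per-block:
  B0: def={a,s,y} ue=∅
  B1: def={a,f} ue=∅
  B2: def={a} ue={y}
  B3: def={y} ue=∅
  B4: def={a} ue={s}
  B5: def={f,g} ue=∅

Live sets:
  B0: in=∅ out={s,y}
  B1: in=∅ out=∅
  B2: in={s,y} out={s}
  B3: in={s} out={s,y}
  B4: in={s} out=∅
  B5: in=∅ out=∅

Interfere edges:
  a: {f,s}
  f: {a,g}
  g: {f}
  s: {a,y}
  y: {s}

N(s) = ["a", "y"]

Answer: ["a", "y"]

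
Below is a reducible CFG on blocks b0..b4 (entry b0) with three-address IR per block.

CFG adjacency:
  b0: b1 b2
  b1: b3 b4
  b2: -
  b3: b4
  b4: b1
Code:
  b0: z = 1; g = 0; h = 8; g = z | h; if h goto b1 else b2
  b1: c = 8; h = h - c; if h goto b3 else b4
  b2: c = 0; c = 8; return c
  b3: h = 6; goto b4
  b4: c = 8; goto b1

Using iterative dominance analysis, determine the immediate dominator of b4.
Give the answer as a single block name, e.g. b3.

idom tree: b1←b0 b2←b0 b3←b1 b4←b1
Dom∩ at merges:
  b1: preds {b0,b4}: {b0} ∩ {b0,b1,b4} = {b0}; idom=b0
  b4: preds {b1,b3}: {b0,b1} ∩ {b0,b1,b3} = {b0,b1}; idom=b1

idom(b4) = b1

Answer: b1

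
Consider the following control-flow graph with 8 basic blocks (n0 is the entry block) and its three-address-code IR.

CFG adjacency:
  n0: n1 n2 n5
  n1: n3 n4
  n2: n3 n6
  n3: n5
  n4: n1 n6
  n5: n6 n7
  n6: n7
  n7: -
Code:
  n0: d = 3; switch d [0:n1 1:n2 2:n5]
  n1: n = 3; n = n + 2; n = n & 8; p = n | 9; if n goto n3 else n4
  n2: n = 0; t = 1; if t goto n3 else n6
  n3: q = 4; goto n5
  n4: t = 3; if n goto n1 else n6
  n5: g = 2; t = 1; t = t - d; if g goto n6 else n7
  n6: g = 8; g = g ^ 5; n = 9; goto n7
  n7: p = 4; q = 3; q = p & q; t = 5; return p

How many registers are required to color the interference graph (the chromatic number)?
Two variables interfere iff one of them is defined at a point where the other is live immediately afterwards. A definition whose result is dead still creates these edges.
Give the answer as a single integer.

Per-block:
  n0 def {d} use ∅
  n1 def {n,p} use ∅
  n2 def {n,t} use ∅
  n3 def {q} use ∅
  n4 def {t} use {n}
  n5 def {g,t} use {d}
  n6 def {g,n} use ∅
  n7 def {p,q,t} use ∅

Backward fixpoint:
  live n0: ∅→{d}
  live n1: {d}→{d,n}
  live n2: {d}→{d}
  live n3: {d}→{d}
  live n4: {d,n}→{d}
  live n5: {d}→∅
  live n6: ∅→∅
  live n7: ∅→∅

Interference:
  d — {g,n,p,q,t}
  g — {d,t}
  n — {d,p,t}
  p — {d,n,q,t}
  q — {d,p}
  t — {d,g,n,p}

Colouring:
  clique {d,n,p,t} ⇒ need ≥ 4
  4-colouring: c0={d}  c1={g,p}  c2={q,t}  c3={n}
  χ = 4

Answer: 4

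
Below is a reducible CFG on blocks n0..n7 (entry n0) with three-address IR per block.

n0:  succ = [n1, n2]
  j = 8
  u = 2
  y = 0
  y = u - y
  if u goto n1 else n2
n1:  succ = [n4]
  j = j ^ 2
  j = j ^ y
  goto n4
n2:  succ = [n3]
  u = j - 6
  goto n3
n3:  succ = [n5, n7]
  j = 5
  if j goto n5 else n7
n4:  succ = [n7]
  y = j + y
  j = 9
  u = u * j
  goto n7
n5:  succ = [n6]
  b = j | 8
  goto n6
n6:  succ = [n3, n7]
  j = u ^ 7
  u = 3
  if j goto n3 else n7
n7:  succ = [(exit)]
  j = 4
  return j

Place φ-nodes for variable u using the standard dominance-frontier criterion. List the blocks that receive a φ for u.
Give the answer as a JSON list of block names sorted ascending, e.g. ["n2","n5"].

Answer: ["n3", "n7"]

Working:
idom tree: n1←n0 n2←n0 n3←n2 n4←n1 n5←n3 n6←n5 n7←n0
Dom∩ at merges:
  n3: preds {n2,n6}: {n0,n2} ∩ {n0,n2,n3,n5,n6} = {n0,n2}; idom=n2
  n7: preds {n3,n4,n6}: {n0,n2,n3} ∩ {n0,n1,n4} ∩ {n0,n2,n3,n5,n6} = {n0}; idom=n0

Frontier:
  n3←n2: walk · to n2
  n3←n6: walk n6→n5→n3 to n2
  n7←n3: walk n3→n2 to n0
  n7←n4: walk n4→n1 to n0
  n7←n6: walk n6→n5→n3→n2 to n0
  n0 → ∅
  n1 → {n7}
  n2 → {n7}
  n3 → {n3,n7}
  n4 → {n7}
  n5 → {n3,n7}
  n6 → {n3,n7}
  n7 → ∅

φ for u: defs {n0,n2,n4,n6}
  DF⁺ = {n3,n7}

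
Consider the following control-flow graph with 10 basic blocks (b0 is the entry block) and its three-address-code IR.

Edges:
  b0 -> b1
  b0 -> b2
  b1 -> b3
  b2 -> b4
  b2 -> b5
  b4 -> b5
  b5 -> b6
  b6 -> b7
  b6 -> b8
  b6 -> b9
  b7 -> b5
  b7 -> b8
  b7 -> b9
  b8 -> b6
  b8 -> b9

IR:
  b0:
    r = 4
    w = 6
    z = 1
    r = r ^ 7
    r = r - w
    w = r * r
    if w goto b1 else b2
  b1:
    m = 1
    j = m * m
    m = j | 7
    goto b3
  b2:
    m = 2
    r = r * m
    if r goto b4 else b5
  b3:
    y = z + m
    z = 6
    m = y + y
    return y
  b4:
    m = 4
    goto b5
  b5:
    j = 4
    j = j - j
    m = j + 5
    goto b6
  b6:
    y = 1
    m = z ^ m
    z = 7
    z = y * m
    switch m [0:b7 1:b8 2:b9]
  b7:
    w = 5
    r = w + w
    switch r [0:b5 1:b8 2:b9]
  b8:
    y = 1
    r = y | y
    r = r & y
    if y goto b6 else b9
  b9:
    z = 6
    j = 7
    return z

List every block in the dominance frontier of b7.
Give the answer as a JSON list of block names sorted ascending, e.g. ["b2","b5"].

idom tree: b1←b0 b2←b0 b3←b1 b4←b2 b5←b2 b6←b5 b7←b6 b8←b6 b9←b6
Join-block Dom:
  b5: preds {b2,b4,b7}: {b0,b2} ∩ {b0,b2,b4} ∩ {b0,b2,b5,b6,b7} = {b0,b2}; idom=b2
  b6: preds {b5,b8}: {b0,b2,b5} ∩ {b0,b2,b5,b6,b8} = {b0,b2,b5}; idom=b5
  b8: preds {b6,b7}: {b0,b2,b5,b6} ∩ {b0,b2,b5,b6,b7} = {b0,b2,b5,b6}; idom=b6
  b9: preds {b6,b7,b8}: {b0,b2,b5,b6} ∩ {b0,b2,b5,b6,b7} ∩ {b0,b2,b5,b6,b8} = {b0,b2,b5,b6}; idom=b6

DF derivation:
  join b5 pred b2: · stop@b2
  join b5 pred b4: b4 stop@b2
  join b5 pred b7: b7→b6→b5 stop@b2
  join b6 pred b5: · stop@b5
  join b6 pred b8: b8→b6 stop@b5
  join b8 pred b6: · stop@b6
  join b8 pred b7: b7 stop@b6
  join b9 pred b6: · stop@b6
  join b9 pred b7: b7 stop@b6
  join b9 pred b8: b8 stop@b6
  b0 → ∅
  b1 → ∅
  b2 → ∅
  b3 → ∅
  b4 → {b5}
  b5 → {b5}
  b6 → {b5,b6}
  b7 → {b5,b8,b9}
  b8 → {b6,b9}
  b9 → ∅

DF(b7) = ["b5", "b8", "b9"]

Answer: ["b5", "b8", "b9"]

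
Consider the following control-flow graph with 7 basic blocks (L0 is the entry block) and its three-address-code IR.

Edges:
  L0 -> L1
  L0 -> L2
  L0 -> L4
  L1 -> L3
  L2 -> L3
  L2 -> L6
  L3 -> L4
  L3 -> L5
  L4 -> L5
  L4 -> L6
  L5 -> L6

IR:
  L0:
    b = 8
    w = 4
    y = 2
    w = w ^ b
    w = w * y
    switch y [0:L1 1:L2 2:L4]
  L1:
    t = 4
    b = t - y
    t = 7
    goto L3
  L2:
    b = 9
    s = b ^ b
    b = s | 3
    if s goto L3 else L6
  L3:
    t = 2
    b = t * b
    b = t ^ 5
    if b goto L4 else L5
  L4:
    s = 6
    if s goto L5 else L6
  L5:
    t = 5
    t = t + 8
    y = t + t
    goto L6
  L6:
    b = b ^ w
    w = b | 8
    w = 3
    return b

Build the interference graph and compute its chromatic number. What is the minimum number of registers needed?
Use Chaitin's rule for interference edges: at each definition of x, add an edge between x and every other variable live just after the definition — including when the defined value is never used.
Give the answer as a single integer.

Answer: 4

Analysis:
Block summaries:
  L0: {b,w,y} / ∅
  L1: {b,t} / {y}
  L2: {b,s} / ∅
  L3: {b,t} / {b}
  L4: {s} / ∅
  L5: {t,y} / ∅
  L6: {b,w} / {b,w}

Backward fixpoint:
  L0 li=∅ lo={b,w,y}
  L1 li={w,y} lo={b,w}
  L2 li={w} lo={b,w}
  L3 li={b,w} lo={b,w}
  L4 li={b,w} lo={b,w}
  L5 li={b,w} lo={b,w}
  L6 li={b,w} lo=∅

Interfere edges:
  b↔{s,t,w,y}
  s↔{b,w}
  t↔{b,w,y}
  w↔{b,s,t,y}
  y↔{b,t,w}

Registers:
  clique {b,t,w,y} ⇒ need ≥ 4
  assign b→R0 s→R2 t→R2 w→R1 y→R3 — no edge inside a register ⇒ χ ≤ 4
  χ = 4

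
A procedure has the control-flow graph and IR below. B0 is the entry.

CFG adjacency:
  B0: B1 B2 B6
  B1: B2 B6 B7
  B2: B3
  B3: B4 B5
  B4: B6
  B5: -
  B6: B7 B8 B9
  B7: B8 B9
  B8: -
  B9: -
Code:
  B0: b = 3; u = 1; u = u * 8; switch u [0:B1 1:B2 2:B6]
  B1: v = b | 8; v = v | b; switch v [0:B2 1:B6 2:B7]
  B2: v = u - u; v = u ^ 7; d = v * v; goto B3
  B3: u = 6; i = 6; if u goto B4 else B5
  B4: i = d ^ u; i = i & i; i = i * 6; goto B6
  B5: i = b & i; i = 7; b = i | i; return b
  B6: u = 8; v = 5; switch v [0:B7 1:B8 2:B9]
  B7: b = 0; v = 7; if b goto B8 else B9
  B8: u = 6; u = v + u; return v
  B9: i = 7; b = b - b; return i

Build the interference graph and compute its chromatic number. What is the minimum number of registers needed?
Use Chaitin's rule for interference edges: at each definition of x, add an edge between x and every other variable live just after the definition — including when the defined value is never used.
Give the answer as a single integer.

Answer: 4

Analysis:
Per-block:
  B0: def={b,u} ue=∅
  B1: def={v} ue={b}
  B2: def={d,v} ue={u}
  B3: def={i,u} ue=∅
  B4: def={i} ue={d,u}
  B5: def={b,i} ue={b,i}
  B6: def={u,v} ue=∅
  B7: def={b,v} ue=∅
  B8: def={u} ue={v}
  B9: def={b,i} ue={b}

Liveness:
  B0 li=∅ lo={b,u}
  B1 li={b,u} lo={b,u}
  B2 li={b,u} lo={b,d}
  B3 li={b,d} lo={b,d,i,u}
  B4 li={b,d,u} lo={b}
  B5 li={b,i} lo=∅
  B6 li={b} lo={b,v}
  B7 li=∅ lo={b,v}
  B8 li={v} lo=∅
  B9 li={b} lo=∅

Conflict graph:
  b: {d,i,u,v}
  d: {b,i,u}
  i: {b,d,u}
  u: {b,d,i,v}
  v: {b,u}

Chromatic number:
  clique {b,d,i,u} ⇒ need ≥ 4
  assign b→R0 d→R2 i→R3 u→R1 v→R2 — no edge inside a register ⇒ χ ≤ 4
  χ = 4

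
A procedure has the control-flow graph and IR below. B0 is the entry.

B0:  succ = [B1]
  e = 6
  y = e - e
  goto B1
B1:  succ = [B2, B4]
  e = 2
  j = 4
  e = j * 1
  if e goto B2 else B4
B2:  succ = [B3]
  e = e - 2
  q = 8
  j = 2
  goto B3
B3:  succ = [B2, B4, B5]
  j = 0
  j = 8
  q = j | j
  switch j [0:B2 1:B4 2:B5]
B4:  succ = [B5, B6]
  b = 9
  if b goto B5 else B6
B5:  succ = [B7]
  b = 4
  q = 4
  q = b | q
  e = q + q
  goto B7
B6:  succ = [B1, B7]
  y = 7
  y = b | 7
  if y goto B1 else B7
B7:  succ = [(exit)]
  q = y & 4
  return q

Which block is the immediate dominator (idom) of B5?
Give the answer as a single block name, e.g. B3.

idom tree: B1←B0 B2←B1 B3←B2 B4←B1 B5←B1 B6←B4 B7←B1
Dom∩ at merges:
  B1: preds {B0,B6}: {B0} ∩ {B0,B1,B4,B6} = {B0}; idom=B0
  B2: preds {B1,B3}: {B0,B1} ∩ {B0,B1,B2,B3} = {B0,B1}; idom=B1
  B4: preds {B1,B3}: {B0,B1} ∩ {B0,B1,B2,B3} = {B0,B1}; idom=B1
  B5: preds {B3,B4}: {B0,B1,B2,B3} ∩ {B0,B1,B4} = {B0,B1}; idom=B1
  B7: preds {B5,B6}: {B0,B1,B5} ∩ {B0,B1,B4,B6} = {B0,B1}; idom=B1

idom(B5) = B1

Answer: B1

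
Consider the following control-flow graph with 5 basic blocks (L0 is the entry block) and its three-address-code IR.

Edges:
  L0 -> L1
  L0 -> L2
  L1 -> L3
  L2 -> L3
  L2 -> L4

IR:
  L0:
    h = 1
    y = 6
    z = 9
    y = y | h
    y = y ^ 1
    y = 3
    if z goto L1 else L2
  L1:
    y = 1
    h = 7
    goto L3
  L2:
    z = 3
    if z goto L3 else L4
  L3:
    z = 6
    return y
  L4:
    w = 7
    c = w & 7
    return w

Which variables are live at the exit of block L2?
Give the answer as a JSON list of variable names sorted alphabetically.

Answer: ["y"]

Working:
Per-block:
  L0 def {h,y,z} use ∅
  L1 def {h,y} use ∅
  L2 def {z} use ∅
  L3 def {z} use {y}
  L4 def {c,w} use ∅

Liveness:
  L0: in=∅ out={y}
  L1: in=∅ out={y}
  L2: in={y} out={y}
  L3: in={y} out=∅
  L4: in=∅ out=∅

live-out(L2) = ["y"]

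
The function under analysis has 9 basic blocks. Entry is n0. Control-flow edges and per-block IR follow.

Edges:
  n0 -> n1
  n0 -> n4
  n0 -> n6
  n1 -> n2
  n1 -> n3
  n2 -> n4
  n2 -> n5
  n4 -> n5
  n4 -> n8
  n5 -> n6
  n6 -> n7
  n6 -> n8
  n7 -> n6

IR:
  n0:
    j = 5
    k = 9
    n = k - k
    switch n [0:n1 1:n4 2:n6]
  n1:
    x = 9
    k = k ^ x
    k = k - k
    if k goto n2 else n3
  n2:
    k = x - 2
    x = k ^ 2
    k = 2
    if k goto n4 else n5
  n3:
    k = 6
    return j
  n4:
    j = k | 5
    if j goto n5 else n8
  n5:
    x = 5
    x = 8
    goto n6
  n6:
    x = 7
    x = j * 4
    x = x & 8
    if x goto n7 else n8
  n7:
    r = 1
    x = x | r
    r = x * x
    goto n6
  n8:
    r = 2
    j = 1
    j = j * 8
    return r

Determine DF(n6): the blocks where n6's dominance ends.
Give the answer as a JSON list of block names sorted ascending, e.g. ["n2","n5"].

idom tree: n1←n0 n2←n1 n3←n1 n4←n0 n5←n0 n6←n0 n7←n6 n8←n0
Dom∩ at merges:
  n4: preds {n0,n2}: {n0} ∩ {n0,n1,n2} = {n0}; idom=n0
  n5: preds {n2,n4}: {n0,n1,n2} ∩ {n0,n4} = {n0}; idom=n0
  n6: preds {n0,n5,n7}: {n0} ∩ {n0,n5} ∩ {n0,n6,n7} = {n0}; idom=n0
  n8: preds {n4,n6}: {n0,n4} ∩ {n0,n6} = {n0}; idom=n0

Frontier:
  n4←n0: walk · to n0
  n4←n2: walk n2→n1 to n0
  n5←n2: walk n2→n1 to n0
  n5←n4: walk n4 to n0
  n6←n0: walk · to n0
  n6←n5: walk n5 to n0
  n6←n7: walk n7→n6 to n0
  n8←n4: walk n4 to n0
  n8←n6: walk n6 to n0
  DF(n0)=∅
  DF(n1)={n4,n5}
  DF(n2)={n4,n5}
  DF(n3)=∅
  DF(n4)={n5,n8}
  DF(n5)={n6}
  DF(n6)={n6,n8}
  DF(n7)={n6}
  DF(n8)=∅

DF(n6) = ["n6", "n8"]

Answer: ["n6", "n8"]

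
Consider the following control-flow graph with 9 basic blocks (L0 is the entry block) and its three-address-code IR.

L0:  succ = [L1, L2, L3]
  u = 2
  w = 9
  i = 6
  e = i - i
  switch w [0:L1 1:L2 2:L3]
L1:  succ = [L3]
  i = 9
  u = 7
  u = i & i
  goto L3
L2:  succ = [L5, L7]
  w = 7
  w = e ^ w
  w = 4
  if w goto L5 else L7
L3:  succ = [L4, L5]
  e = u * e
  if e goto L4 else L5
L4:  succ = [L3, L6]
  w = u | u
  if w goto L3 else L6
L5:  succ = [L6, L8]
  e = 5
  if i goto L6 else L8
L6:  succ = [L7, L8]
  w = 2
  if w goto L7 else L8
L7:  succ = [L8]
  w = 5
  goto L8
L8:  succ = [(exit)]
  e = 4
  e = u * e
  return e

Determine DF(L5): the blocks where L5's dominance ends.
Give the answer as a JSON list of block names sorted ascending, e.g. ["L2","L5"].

Answer: ["L6", "L8"]

Derivation:
idom tree: L1←L0 L2←L0 L3←L0 L4←L3 L5←L0 L6←L0 L7←L0 L8←L0
Join-block Dom:
  L3: preds {L0,L1,L4}: {L0} ∩ {L0,L1} ∩ {L0,L3,L4} = {L0}; idom=L0
  L5: preds {L2,L3}: {L0,L2} ∩ {L0,L3} = {L0}; idom=L0
  L6: preds {L4,L5}: {L0,L3,L4} ∩ {L0,L5} = {L0}; idom=L0
  L7: preds {L2,L6}: {L0,L2} ∩ {L0,L6} = {L0}; idom=L0
  L8: preds {L5,L6,L7}: {L0,L5} ∩ {L0,L6} ∩ {L0,L7} = {L0}; idom=L0

Frontier:
  join L3 pred L0: · stop@L0
  join L3 pred L1: L1 stop@L0
  join L3 pred L4: L4→L3 stop@L0
  join L5 pred L2: L2 stop@L0
  join L5 pred L3: L3 stop@L0
  join L6 pred L4: L4→L3 stop@L0
  join L6 pred L5: L5 stop@L0
  join L7 pred L2: L2 stop@L0
  join L7 pred L6: L6 stop@L0
  join L8 pred L5: L5 stop@L0
  join L8 pred L6: L6 stop@L0
  join L8 pred L7: L7 stop@L0
  L0: DF=∅
  L1: DF={L3}
  L2: DF={L5,L7}
  L3: DF={L3,L5,L6}
  L4: DF={L3,L6}
  L5: DF={L6,L8}
  L6: DF={L7,L8}
  L7: DF={L8}
  L8: DF=∅

DF(L5) = ["L6", "L8"]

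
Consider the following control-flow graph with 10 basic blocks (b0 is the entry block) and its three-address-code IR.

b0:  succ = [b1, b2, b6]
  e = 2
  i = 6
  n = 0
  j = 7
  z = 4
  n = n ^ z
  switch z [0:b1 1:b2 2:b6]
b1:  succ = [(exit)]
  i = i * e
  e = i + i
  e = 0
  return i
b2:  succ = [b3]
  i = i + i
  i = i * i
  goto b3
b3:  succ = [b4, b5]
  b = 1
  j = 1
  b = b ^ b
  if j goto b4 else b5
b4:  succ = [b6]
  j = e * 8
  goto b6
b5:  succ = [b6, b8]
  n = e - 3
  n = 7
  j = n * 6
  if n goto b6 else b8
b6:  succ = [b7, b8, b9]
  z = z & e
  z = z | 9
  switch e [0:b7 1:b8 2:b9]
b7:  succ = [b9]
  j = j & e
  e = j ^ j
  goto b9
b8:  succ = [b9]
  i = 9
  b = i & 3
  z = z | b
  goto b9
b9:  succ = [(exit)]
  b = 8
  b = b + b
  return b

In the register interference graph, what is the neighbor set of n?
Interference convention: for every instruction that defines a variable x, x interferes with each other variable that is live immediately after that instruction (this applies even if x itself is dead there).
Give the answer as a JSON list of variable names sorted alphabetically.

Answer: ["e", "i", "j", "z"]

Analysis:
Block summaries:
  b0: {e,i,j,n,z} / ∅
  b1: {e,i} / {e,i}
  b2: {i} / {i}
  b3: {b,j} / ∅
  b4: {j} / {e}
  b5: {j,n} / {e}
  b6: {z} / {e,z}
  b7: {e,j} / {e,j}
  b8: {b,i,z} / {z}
  b9: {b} / ∅

Live sets:
  b0: in=∅ out={e,i,j,z}
  b1: in={e,i} out=∅
  b2: in={e,i,z} out={e,z}
  b3: in={e,z} out={e,z}
  b4: in={e,z} out={e,j,z}
  b5: in={e,z} out={e,j,z}
  b6: in={e,j,z} out={e,j,z}
  b7: in={e,j} out=∅
  b8: in={z} out=∅
  b9: in=∅ out=∅

Interference:
  b — {e,j,z}
  e — {b,i,j,n,z}
  i — {e,j,n,z}
  j — {b,e,i,n,z}
  n — {e,i,j,z}
  z — {b,e,i,j,n}

N(n) = ["e", "i", "j", "z"]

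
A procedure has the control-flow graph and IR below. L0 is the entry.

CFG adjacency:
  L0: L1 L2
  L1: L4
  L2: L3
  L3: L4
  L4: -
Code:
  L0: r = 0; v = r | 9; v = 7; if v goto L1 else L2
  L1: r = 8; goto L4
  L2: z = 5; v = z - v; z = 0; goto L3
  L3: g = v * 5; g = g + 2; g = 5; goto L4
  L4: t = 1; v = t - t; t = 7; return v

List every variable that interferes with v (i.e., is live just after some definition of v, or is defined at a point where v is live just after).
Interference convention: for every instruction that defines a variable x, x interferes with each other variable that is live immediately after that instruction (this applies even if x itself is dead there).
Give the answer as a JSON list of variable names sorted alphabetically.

Answer: ["t", "z"]

Derivation:
Per-block:
  L0: {r,v} / ∅
  L1: {r} / ∅
  L2: {v,z} / {v}
  L3: {g} / {v}
  L4: {t,v} / ∅

Liveness:
  live L0: ∅→{v}
  live L1: ∅→∅
  live L2: {v}→{v}
  live L3: {v}→∅
  live L4: ∅→∅

Interfere edges:
  g: ∅
  r: ∅
  t: {v}
  v: {t,z}
  z: {v}

N(v) = ["t", "z"]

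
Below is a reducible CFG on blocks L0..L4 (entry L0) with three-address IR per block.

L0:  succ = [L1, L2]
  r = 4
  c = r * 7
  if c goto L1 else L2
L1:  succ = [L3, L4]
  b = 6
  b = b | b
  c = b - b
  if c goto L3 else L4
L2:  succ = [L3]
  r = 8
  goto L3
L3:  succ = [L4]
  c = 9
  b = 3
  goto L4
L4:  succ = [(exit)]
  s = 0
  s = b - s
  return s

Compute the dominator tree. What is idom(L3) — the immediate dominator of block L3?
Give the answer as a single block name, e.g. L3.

Answer: L0

Analysis:
idom tree: L1←L0 L2←L0 L3←L0 L4←L0
Dom at joins:
  L3: preds {L1,L2}: {L0,L1} ∩ {L0,L2} = {L0}; idom=L0
  L4: preds {L1,L3}: {L0,L1} ∩ {L0,L3} = {L0}; idom=L0

idom(L3) = L0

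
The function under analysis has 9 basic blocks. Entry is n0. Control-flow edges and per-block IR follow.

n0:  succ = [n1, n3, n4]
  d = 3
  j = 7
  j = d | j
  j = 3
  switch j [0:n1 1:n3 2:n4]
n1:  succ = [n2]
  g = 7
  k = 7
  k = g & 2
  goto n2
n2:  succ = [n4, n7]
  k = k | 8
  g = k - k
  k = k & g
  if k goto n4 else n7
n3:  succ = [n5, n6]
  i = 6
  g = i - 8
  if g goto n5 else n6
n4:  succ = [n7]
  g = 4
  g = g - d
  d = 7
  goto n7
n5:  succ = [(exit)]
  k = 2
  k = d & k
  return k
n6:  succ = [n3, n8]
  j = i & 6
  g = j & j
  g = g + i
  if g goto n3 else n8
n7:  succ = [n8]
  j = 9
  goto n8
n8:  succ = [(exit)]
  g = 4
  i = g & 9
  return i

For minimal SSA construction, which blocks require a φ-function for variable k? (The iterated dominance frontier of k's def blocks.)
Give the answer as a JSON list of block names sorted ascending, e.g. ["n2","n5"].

idom tree: n1←n0 n2←n1 n3←n0 n4←n0 n5←n3 n6←n3 n7←n0 n8←n0
Dom∩ at merges:
  n3: preds {n0,n6}: {n0} ∩ {n0,n3,n6} = {n0}; idom=n0
  n4: preds {n0,n2}: {n0} ∩ {n0,n1,n2} = {n0}; idom=n0
  n7: preds {n2,n4}: {n0,n1,n2} ∩ {n0,n4} = {n0}; idom=n0
  n8: preds {n6,n7}: {n0,n3,n6} ∩ {n0,n7} = {n0}; idom=n0

Frontier:
  n3←n0: walk · to n0
  n3←n6: walk n6→n3 to n0
  n4←n0: walk · to n0
  n4←n2: walk n2→n1 to n0
  n7←n2: walk n2→n1 to n0
  n7←n4: walk n4 to n0
  n8←n6: walk n6→n3 to n0
  n8←n7: walk n7 to n0
  DF(n0)=∅
  DF(n1)={n4,n7}
  DF(n2)={n4,n7}
  DF(n3)={n3,n8}
  DF(n4)={n7}
  DF(n5)=∅
  DF(n6)={n3,n8}
  DF(n7)={n8}
  DF(n8)=∅

φ for k: defs {n1,n2,n5}
  DF⁺ = {n4,n7,n8}

Answer: ["n4", "n7", "n8"]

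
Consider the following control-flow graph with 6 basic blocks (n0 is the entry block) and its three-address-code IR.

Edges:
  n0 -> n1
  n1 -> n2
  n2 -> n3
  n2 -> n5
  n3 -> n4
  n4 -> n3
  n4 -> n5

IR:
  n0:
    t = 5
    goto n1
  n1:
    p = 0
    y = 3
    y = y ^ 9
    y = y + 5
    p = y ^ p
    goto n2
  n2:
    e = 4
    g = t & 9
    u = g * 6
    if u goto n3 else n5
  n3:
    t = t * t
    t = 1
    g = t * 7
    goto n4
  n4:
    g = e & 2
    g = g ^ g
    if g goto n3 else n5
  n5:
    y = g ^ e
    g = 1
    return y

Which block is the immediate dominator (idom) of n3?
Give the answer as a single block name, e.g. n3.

Answer: n2

Working:
idom tree: n1←n0 n2←n1 n3←n2 n4←n3 n5←n2
Join-block Dom:
  n3: preds {n2,n4}: {n0,n1,n2} ∩ {n0,n1,n2,n3,n4} = {n0,n1,n2}; idom=n2
  n5: preds {n2,n4}: {n0,n1,n2} ∩ {n0,n1,n2,n3,n4} = {n0,n1,n2}; idom=n2

idom(n3) = n2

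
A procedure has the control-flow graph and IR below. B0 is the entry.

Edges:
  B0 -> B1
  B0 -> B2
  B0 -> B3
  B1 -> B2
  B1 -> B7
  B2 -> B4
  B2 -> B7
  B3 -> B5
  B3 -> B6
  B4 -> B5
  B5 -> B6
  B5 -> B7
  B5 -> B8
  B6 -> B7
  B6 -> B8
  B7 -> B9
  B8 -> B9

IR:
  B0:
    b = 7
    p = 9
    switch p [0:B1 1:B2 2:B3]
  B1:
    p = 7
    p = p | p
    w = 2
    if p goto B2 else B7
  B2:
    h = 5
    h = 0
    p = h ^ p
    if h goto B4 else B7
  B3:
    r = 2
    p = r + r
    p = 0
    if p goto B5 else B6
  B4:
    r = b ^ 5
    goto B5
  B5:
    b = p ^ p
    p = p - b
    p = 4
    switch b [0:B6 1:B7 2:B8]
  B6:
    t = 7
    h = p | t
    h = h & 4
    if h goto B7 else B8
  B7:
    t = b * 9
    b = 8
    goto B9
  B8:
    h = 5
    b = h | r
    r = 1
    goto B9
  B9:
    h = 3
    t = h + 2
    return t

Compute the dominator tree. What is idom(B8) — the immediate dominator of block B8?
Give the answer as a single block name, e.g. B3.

Answer: B0

Analysis:
idom tree: B1←B0 B2←B0 B3←B0 B4←B2 B5←B0 B6←B0 B7←B0 B8←B0 B9←B0
Join-block Dom:
  B2: preds {B0,B1}: {B0} ∩ {B0,B1} = {B0}; idom=B0
  B5: preds {B3,B4}: {B0,B3} ∩ {B0,B2,B4} = {B0}; idom=B0
  B6: preds {B3,B5}: {B0,B3} ∩ {B0,B5} = {B0}; idom=B0
  B7: preds {B1,B2,B5,B6}: {B0,B1} ∩ {B0,B2} ∩ {B0,B5} ∩ {B0,B6} = {B0}; idom=B0
  B8: preds {B5,B6}: {B0,B5} ∩ {B0,B6} = {B0}; idom=B0
  B9: preds {B7,B8}: {B0,B7} ∩ {B0,B8} = {B0}; idom=B0

idom(B8) = B0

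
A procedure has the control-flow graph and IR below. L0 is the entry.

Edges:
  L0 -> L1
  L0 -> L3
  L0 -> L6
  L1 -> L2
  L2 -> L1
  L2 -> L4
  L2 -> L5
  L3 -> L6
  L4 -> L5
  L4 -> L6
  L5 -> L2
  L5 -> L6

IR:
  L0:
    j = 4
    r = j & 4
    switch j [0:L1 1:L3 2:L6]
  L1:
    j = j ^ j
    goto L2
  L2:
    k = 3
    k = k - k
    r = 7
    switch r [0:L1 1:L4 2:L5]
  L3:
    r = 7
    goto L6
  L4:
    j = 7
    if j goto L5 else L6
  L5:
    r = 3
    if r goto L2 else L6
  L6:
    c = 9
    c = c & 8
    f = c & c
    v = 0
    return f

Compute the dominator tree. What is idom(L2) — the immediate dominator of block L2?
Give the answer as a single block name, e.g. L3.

Answer: L1

Analysis:
idom tree: L1←L0 L2←L1 L3←L0 L4←L2 L5←L2 L6←L0
Dom∩ at merges:
  L1: preds {L0,L2}: {L0} ∩ {L0,L1,L2} = {L0}; idom=L0
  L2: preds {L1,L5}: {L0,L1} ∩ {L0,L1,L2,L5} = {L0,L1}; idom=L1
  L5: preds {L2,L4}: {L0,L1,L2} ∩ {L0,L1,L2,L4} = {L0,L1,L2}; idom=L2
  L6: preds {L0,L3,L4,L5}: {L0} ∩ {L0,L3} ∩ {L0,L1,L2,L4} ∩ {L0,L1,L2,L5} = {L0}; idom=L0

idom(L2) = L1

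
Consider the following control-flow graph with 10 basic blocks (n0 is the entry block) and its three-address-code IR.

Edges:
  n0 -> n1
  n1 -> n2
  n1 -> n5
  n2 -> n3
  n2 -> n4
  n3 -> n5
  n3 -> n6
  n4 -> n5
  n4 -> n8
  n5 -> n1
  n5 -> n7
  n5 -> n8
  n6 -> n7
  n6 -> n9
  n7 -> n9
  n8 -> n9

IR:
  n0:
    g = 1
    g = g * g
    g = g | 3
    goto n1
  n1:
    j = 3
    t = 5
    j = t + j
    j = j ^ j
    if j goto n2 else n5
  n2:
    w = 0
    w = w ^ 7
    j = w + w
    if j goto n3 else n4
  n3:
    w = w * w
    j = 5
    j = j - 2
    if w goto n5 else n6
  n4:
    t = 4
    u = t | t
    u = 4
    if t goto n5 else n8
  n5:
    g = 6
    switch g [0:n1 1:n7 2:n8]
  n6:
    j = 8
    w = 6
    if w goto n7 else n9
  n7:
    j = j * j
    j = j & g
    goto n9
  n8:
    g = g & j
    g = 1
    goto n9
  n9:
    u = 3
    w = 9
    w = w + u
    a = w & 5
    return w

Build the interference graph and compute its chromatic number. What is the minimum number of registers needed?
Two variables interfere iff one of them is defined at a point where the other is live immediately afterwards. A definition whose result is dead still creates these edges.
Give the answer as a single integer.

Per-block:
  n0: {g} / ∅
  n1: {j,t} / ∅
  n2: {j,w} / ∅
  n3: {j,w} / {w}
  n4: {t,u} / ∅
  n5: {g} / ∅
  n6: {j,w} / ∅
  n7: {j} / {g,j}
  n8: {g} / {g,j}
  n9: {a,u,w} / ∅

Liveness:
  n0 li=∅ lo={g}
  n1 li={g} lo={g,j}
  n2 li={g} lo={g,j,w}
  n3 li={g,w} lo={g,j}
  n4 li={g,j} lo={g,j}
  n5 li={j} lo={g,j}
  n6 li={g} lo={g,j}
  n7 li={g,j} lo=∅
  n8 li={g,j} lo=∅
  n9 li=∅ lo=∅

Interfere edges:
  a: {w}
  g: {j,t,u,w}
  j: {g,t,u,w}
  t: {g,j,u}
  u: {g,j,t,w}
  w: {a,g,j,u}

Chromatic number:
  {g,j,t,u} pairwise interfere (4-clique) ⇒ χ ≥ 4
  assign a→R0 g→R0 j→R1 t→R3 u→R2 w→R3 — no edge inside a register ⇒ χ ≤ 4
  χ = 4

Answer: 4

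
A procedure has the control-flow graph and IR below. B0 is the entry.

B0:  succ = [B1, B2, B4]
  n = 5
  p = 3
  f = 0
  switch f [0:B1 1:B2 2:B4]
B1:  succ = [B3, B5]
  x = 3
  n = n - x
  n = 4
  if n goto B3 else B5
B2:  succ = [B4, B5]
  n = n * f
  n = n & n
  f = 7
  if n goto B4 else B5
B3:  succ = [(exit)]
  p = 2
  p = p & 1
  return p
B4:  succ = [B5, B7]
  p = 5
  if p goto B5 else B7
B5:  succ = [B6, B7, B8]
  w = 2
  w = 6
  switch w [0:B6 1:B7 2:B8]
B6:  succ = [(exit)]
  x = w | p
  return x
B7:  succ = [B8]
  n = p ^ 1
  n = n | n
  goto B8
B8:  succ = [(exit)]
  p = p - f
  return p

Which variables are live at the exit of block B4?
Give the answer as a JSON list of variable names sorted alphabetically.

Per-block:
  B0: def={f,n,p} ue=∅
  B1: def={n,x} ue={n}
  B2: def={f,n} ue={f,n}
  B3: def={p} ue=∅
  B4: def={p} ue=∅
  B5: def={w} ue=∅
  B6: def={x} ue={p,w}
  B7: def={n} ue={p}
  B8: def={p} ue={f,p}

Liveness:
  live B0: ∅→{f,n,p}
  live B1: {f,n,p}→{f,p}
  live B2: {f,n,p}→{f,p}
  live B3: ∅→∅
  live B4: {f}→{f,p}
  live B5: {f,p}→{f,p,w}
  live B6: {p,w}→∅
  live B7: {f,p}→{f,p}
  live B8: {f,p}→∅

live-out(B4) = ["f", "p"]

Answer: ["f", "p"]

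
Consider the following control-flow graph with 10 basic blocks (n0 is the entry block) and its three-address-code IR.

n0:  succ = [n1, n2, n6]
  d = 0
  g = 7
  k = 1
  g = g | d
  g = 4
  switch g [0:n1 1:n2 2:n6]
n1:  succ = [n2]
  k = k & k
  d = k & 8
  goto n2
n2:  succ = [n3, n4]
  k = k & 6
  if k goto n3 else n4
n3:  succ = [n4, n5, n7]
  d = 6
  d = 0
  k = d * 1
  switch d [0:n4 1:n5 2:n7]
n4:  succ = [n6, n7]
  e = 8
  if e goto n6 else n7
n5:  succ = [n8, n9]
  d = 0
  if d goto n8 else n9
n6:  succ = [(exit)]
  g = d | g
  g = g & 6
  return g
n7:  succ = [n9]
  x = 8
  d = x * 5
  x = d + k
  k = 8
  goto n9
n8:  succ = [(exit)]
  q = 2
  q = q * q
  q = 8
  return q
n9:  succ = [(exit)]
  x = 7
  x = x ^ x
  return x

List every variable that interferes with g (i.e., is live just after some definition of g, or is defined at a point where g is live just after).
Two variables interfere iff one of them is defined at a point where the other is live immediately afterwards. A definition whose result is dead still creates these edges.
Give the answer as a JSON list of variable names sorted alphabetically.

Answer: ["d", "e", "k"]

Analysis:
Per-block:
  n0 def {d,g,k} use ∅
  n1 def {d,k} use {k}
  n2 def {k} use {k}
  n3 def {d,k} use ∅
  n4 def {e} use ∅
  n5 def {d} use ∅
  n6 def {g} use {d,g}
  n7 def {d,k,x} use {k}
  n8 def {q} use ∅
  n9 def {x} use ∅

Live sets:
  n0 li=∅ lo={d,g,k}
  n1 li={g,k} lo={d,g,k}
  n2 li={d,g,k} lo={d,g,k}
  n3 li={g} lo={d,g,k}
  n4 li={d,g,k} lo={d,g,k}
  n5 li=∅ lo=∅
  n6 li={d,g} lo=∅
  n7 li={k} lo=∅
  n8 li=∅ lo=∅
  n9 li=∅ lo=∅

Conflict graph:
  d↔{e,g,k}
  e↔{d,g,k}
  g↔{d,e,k}
  k↔{d,e,g,x}
  q↔∅
  x↔{k}

N(g) = ["d", "e", "k"]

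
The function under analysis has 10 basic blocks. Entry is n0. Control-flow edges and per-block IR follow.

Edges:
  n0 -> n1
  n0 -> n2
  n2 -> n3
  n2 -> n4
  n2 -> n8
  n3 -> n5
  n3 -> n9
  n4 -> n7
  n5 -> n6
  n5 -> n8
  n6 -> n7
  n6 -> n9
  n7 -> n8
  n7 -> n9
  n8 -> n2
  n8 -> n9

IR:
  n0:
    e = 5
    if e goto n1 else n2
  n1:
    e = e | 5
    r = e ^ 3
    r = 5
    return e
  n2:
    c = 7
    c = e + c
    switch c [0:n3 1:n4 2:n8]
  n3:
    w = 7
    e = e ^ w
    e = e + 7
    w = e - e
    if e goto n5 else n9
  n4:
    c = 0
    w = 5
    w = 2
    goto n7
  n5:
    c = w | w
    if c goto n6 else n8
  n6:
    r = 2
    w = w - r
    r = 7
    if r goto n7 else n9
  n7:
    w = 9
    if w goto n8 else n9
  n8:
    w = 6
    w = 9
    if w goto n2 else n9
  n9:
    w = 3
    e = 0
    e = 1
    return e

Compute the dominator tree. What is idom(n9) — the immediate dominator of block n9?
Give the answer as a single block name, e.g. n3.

idom tree: n1←n0 n2←n0 n3←n2 n4←n2 n5←n3 n6←n5 n7←n2 n8←n2 n9←n2
Dom∩ at merges:
  n2: preds {n0,n8}: {n0} ∩ {n0,n2,n8} = {n0}; idom=n0
  n7: preds {n4,n6}: {n0,n2,n4} ∩ {n0,n2,n3,n5,n6} = {n0,n2}; idom=n2
  n8: preds {n2,n5,n7}: {n0,n2} ∩ {n0,n2,n3,n5} ∩ {n0,n2,n7} = {n0,n2}; idom=n2
  n9: preds {n3,n6,n7,n8}: {n0,n2,n3} ∩ {n0,n2,n3,n5,n6} ∩ {n0,n2,n7} ∩ {n0,n2,n8} = {n0,n2}; idom=n2

idom(n9) = n2

Answer: n2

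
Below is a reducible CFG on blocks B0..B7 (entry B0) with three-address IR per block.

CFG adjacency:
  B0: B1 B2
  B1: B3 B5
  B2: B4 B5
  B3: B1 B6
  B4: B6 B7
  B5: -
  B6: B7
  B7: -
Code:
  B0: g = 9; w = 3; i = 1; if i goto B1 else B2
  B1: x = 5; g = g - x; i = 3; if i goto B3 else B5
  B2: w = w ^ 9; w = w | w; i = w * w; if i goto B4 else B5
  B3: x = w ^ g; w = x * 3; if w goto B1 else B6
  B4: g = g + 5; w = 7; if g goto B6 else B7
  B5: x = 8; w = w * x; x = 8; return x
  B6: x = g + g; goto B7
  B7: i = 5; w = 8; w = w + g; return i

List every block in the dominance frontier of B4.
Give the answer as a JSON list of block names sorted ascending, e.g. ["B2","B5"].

idom tree: B1←B0 B2←B0 B3←B1 B4←B2 B5←B0 B6←B0 B7←B0
Join-block Dom:
  B1: preds {B0,B3}: {B0} ∩ {B0,B1,B3} = {B0}; idom=B0
  B5: preds {B1,B2}: {B0,B1} ∩ {B0,B2} = {B0}; idom=B0
  B6: preds {B3,B4}: {B0,B1,B3} ∩ {B0,B2,B4} = {B0}; idom=B0
  B7: preds {B4,B6}: {B0,B2,B4} ∩ {B0,B6} = {B0}; idom=B0

DF derivation:
  B1←B0: walk · to B0
  B1←B3: walk B3→B1 to B0
  B5←B1: walk B1 to B0
  B5←B2: walk B2 to B0
  B6←B3: walk B3→B1 to B0
  B6←B4: walk B4→B2 to B0
  B7←B4: walk B4→B2 to B0
  B7←B6: walk B6 to B0
  B0 → ∅
  B1 → {B1,B5,B6}
  B2 → {B5,B6,B7}
  B3 → {B1,B6}
  B4 → {B6,B7}
  B5 → ∅
  B6 → {B7}
  B7 → ∅

DF(B4) = ["B6", "B7"]

Answer: ["B6", "B7"]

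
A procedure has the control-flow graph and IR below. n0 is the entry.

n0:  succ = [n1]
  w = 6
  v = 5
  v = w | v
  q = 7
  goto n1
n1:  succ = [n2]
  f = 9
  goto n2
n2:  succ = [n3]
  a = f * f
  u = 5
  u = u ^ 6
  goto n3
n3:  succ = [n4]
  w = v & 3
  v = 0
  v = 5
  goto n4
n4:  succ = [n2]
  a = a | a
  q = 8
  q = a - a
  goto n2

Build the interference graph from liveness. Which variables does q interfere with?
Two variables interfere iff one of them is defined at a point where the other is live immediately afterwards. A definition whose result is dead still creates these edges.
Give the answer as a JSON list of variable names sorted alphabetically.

Per-block:
  n0 def {q,v,w} use ∅
  n1 def {f} use ∅
  n2 def {a,u} use {f}
  n3 def {v,w} use {v}
  n4 def {a,q} use {a}

Backward fixpoint:
  n0 li=∅ lo={v}
  n1 li={v} lo={f,v}
  n2 li={f,v} lo={a,f,v}
  n3 li={a,f,v} lo={a,f,v}
  n4 li={a,f,v} lo={f,v}

Interfere edges:
  a: {f,q,u,v,w}
  f: {a,q,u,v,w}
  q: {a,f,v}
  u: {a,f,v}
  v: {a,f,q,u,w}
  w: {a,f,v}

N(q) = ["a", "f", "v"]

Answer: ["a", "f", "v"]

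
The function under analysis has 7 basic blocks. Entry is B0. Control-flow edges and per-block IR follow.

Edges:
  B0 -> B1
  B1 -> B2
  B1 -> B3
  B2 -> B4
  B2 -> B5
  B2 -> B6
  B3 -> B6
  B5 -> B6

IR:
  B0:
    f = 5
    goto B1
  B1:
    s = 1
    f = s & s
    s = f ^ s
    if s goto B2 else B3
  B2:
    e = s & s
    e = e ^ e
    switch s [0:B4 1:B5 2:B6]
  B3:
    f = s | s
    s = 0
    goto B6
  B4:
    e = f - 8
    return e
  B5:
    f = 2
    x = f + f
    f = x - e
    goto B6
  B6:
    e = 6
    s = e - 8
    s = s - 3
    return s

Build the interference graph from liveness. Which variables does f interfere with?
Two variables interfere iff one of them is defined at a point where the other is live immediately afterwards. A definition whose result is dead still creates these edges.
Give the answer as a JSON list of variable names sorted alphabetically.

Answer: ["e", "s"]

Derivation:
Per-block:
  B0: {f} / ∅
  B1: {f,s} / ∅
  B2: {e} / {s}
  B3: {f,s} / {s}
  B4: {e} / {f}
  B5: {f,x} / {e}
  B6: {e,s} / ∅

Backward fixpoint:
  B0: in=∅ out=∅
  B1: in=∅ out={f,s}
  B2: in={f,s} out={e,f}
  B3: in={s} out=∅
  B4: in={f} out=∅
  B5: in={e} out=∅
  B6: in=∅ out=∅

Interference:
  e — {f,s,x}
  f — {e,s}
  s — {e,f}
  x — {e}

N(f) = ["e", "s"]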